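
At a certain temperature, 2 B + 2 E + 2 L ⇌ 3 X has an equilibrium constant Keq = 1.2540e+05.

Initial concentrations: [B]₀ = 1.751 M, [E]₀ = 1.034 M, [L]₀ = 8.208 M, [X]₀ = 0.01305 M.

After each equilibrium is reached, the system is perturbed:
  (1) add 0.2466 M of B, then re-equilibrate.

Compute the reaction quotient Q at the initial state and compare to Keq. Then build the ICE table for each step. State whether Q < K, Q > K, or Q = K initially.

Q₀ = 1.0063e-08; Q < K (proceeds forward)

Q₀ = 1.0063e-08 vs Keq = 1.2540e+05 ⇒ Q<K, forward
Step 1:
                    B           E           L           X
  Initial       1.751       1.034       8.208     0.01305
  Change       -1.033      -1.033      -1.033       1.549
  Equil        0.7181     0.00107       7.175       1.562
  solve Keq expr → x = 0.5165; check Q = 1.2540e+05
Then add 0.2466 M of B.
Step 2:
                    B           E           L           X
  Initial      0.9647     0.00107       7.175       1.562
  Change  -2.7307e-04 -2.7307e-04 -2.7307e-04  4.0961e-04
  Equil        0.9644  7.9738e-04       7.175       1.563
  solve Keq expr → x = 1.3654e-04; check Q = 1.2540e+05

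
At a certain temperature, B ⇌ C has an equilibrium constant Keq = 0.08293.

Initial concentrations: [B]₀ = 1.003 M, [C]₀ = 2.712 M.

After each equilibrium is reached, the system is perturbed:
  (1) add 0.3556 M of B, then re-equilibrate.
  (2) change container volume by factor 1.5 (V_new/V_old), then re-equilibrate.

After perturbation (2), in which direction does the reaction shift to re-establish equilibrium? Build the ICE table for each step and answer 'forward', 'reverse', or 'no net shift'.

Q₀ = 2.704 vs Keq = 0.08293 ⇒ Q>K, reverse
Step 1:
                   B          C
  Initial      1.003      2.712
  Change       2.428     -2.428
  Equil        3.431     0.2845
  solve Keq expr → x = -2.428; check Q = 0.08293
Then add 0.3556 M of B.
Step 2:
                   B          C
  Initial      3.786     0.2845
  Change    -0.02723    0.02723
  Equil        3.759     0.3117
  solve Keq expr → x = 0.02723; check Q = 0.08293
Then change container volume by factor 1.5 (V_new/V_old).
Step 3:
                   B          C
  Initial      2.506     0.2078
  Change           0          0
  Equil        2.506     0.2078
  solve Keq expr → x = 0; check Q = 0.08293

Direction: no net shift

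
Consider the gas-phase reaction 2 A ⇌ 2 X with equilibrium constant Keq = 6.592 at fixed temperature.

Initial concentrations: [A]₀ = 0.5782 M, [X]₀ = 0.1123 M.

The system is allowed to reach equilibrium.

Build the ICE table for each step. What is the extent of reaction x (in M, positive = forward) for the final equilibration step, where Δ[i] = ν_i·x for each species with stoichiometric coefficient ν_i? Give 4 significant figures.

x = 0.1923 M

Q₀ = 0.03772 vs Keq = 6.592 ⇒ Q<K, forward
Step 1:
                  A         X
  I          0.5782    0.1123
  C         -0.3846    0.3846
  E          0.1936    0.4969
  solve Keq expr → x = 0.1923; check Q = 6.592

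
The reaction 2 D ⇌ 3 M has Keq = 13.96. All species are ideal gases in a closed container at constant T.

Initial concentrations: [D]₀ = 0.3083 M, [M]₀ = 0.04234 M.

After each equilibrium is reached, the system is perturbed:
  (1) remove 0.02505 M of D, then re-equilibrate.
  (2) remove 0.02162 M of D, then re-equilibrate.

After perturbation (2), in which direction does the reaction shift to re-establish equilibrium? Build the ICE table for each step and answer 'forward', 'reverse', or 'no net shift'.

Direction: reverse

Q₀ = 7.9856e-04 vs Keq = 13.96 ⇒ Q<K, forward
Step 1:
                  D         M
  I          0.3083   0.04234
  C           -0.24      0.36
  E          0.0683    0.4023
  solve Keq expr → x = 0.12; check Q = 13.96
Then remove 0.02505 M of D.
Step 2:
                  D         M
  I         0.04325    0.4023
  C         0.01821  -0.02732
  E         0.06147     0.375
  solve Keq expr → x = -0.009106; check Q = 13.96
Then remove 0.02162 M of D.
Step 3:
                  D         M
  I         0.03985     0.375
  C         0.01586   -0.0238
  E         0.05571    0.3512
  solve Keq expr → x = -0.007932; check Q = 13.96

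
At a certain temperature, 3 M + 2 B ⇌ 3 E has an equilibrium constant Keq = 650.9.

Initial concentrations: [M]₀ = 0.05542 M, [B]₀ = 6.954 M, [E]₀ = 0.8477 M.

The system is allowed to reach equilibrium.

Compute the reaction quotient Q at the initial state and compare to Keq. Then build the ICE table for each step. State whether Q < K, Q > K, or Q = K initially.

Q₀ = 74 vs Keq = 650.9 ⇒ Q<K, forward
Step 1:
                   M          B          E
  Initial    0.05542      6.954     0.8477
  Change    -0.02765   -0.01843    0.02765
  Equil      0.02777      6.936     0.8753
  solve Keq expr → x = 0.009216; check Q = 650.9

Q₀ = 74; Q < K (proceeds forward)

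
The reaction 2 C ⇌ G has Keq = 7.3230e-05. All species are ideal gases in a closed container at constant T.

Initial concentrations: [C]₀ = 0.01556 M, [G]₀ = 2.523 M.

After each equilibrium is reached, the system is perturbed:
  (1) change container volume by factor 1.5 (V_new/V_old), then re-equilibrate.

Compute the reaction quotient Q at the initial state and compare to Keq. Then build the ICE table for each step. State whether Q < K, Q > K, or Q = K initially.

Q₀ = 1.0421e+04; Q > K (proceeds reverse)

Q₀ = 1.0421e+04 vs Keq = 7.3230e-05 ⇒ Q>K, reverse
Step 1:
                   C          G
  init       0.01556      2.523
  Δ            5.042     -2.521
  eq           5.058   0.001873
  solve Keq expr → x = -2.521; check Q = 7.3230e-05
Then change container volume by factor 1.5 (V_new/V_old).
Step 2:
                   C          G
  init         3.372   0.001249
  Δ       8.3177e-04 -4.1589e-04
  eq           3.373 8.3300e-04
  solve Keq expr → x = -4.1589e-04; check Q = 7.3230e-05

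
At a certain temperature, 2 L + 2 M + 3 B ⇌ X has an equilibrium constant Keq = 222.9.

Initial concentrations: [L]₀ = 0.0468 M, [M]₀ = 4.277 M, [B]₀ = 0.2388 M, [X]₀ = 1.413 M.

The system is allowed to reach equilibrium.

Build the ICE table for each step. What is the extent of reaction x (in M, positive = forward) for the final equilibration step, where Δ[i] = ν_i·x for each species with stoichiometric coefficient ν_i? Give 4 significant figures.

Q₀ = 2590 vs Keq = 222.9 ⇒ Q>K, reverse
Step 1:
                  L         M         B         X
  init       0.0468     4.277    0.2388     1.413
  Δ         0.05393   0.05393   0.08089  -0.02696
  eq         0.1007     4.331    0.3197     1.386
  solve Keq expr → x = -0.02696; check Q = 222.9

x = -0.02696 M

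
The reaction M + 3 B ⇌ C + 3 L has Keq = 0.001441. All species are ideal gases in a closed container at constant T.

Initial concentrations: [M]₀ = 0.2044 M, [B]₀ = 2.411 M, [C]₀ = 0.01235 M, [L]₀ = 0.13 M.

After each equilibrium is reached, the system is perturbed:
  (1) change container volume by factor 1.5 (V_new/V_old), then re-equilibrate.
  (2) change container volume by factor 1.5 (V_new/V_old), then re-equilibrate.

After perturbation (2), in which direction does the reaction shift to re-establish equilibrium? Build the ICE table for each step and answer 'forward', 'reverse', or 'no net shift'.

Direction: no net shift

Q₀ = 9.4716e-06 vs Keq = 0.001441 ⇒ Q<K, forward
Step 1:
                    M           B           C           L
  init         0.2044       2.411     0.01235        0.13
  Δ           -0.0613     -0.1839      0.0613      0.1839
  eq           0.1431       2.227     0.07365      0.3139
  solve Keq expr → x = 0.0613; check Q = 0.001441
Then change container volume by factor 1.5 (V_new/V_old).
Step 2:
                    M           B           C           L
  init         0.0954       1.485      0.0491      0.2093
  Δ                 0           0           0           0
  eq           0.0954       1.485      0.0491      0.2093
  solve Keq expr → x = 0; check Q = 0.001441
Then change container volume by factor 1.5 (V_new/V_old).
Step 3:
                    M           B           C           L
  init         0.0636      0.9898     0.03273      0.1395
  Δ                 0           0           0           0
  eq           0.0636      0.9898     0.03273      0.1395
  solve Keq expr → x = 0; check Q = 0.001441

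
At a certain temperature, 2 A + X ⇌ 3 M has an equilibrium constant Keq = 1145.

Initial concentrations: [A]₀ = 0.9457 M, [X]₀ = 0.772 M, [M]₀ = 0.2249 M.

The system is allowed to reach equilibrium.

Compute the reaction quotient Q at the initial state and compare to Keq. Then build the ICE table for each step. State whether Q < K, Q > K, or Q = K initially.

Q₀ = 0.01648; Q < K (proceeds forward)

Q₀ = 0.01648 vs Keq = 1145 ⇒ Q<K, forward
Step 1:
                    A           X           M
  Initial      0.9457       0.772      0.2249
  Change      -0.8529     -0.4265       1.279
  Equil       0.09276      0.3455       1.504
  solve Keq expr → x = 0.4265; check Q = 1145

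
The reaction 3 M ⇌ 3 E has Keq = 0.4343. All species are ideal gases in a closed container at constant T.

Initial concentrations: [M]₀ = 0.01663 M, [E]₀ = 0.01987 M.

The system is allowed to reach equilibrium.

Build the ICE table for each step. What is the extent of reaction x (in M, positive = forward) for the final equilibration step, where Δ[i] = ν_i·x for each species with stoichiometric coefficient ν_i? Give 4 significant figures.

Q₀ = 1.706 vs Keq = 0.4343 ⇒ Q>K, reverse
Step 1:
                    M           E
  init        0.01663     0.01987
  Δ          0.004141   -0.004141
  eq          0.02077     0.01573
  solve Keq expr → x = -0.00138; check Q = 0.4343

x = -0.00138 M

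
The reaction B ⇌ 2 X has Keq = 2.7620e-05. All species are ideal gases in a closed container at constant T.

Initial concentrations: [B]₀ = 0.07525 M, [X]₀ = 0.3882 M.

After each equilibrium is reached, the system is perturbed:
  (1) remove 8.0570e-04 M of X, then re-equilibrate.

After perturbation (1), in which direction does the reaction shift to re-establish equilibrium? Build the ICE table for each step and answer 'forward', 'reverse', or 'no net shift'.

Q₀ = 2.003 vs Keq = 2.7620e-05 ⇒ Q>K, reverse
Step 1:
                  B         X
  Initial   0.07525    0.3882
  Change     0.1927   -0.3855
  Equil       0.268  0.002721
  solve Keq expr → x = -0.1927; check Q = 2.7620e-05
Then remove 8.0570e-04 M of X.
Step 2:
                  B         X
  Initial     0.268  0.001915
  Change  -4.0183e-04 8.0366e-04
  Equil      0.2676  0.002719
  solve Keq expr → x = 4.0183e-04; check Q = 2.7620e-05

Direction: forward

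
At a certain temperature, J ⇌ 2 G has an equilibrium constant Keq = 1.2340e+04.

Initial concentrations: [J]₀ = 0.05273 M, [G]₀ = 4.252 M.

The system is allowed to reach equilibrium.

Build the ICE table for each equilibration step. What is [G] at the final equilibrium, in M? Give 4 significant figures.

[G]_eq = 4.354 M

Q₀ = 342.9 vs Keq = 1.2340e+04 ⇒ Q<K, forward
Step 1:
                   J          G
  init       0.05273      4.252
  Δ         -0.05119     0.1024
  eq        0.001537      4.354
  solve Keq expr → x = 0.05119; check Q = 1.2340e+04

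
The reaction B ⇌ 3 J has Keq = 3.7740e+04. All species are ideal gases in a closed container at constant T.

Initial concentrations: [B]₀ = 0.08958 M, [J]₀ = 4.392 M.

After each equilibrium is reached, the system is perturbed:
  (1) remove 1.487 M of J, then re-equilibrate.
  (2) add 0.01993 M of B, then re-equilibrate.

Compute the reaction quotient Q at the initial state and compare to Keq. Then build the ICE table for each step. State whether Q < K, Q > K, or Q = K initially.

Q₀ = 945.7; Q < K (proceeds forward)

Q₀ = 945.7 vs Keq = 3.7740e+04 ⇒ Q<K, forward
Step 1:
                   B          J
  init       0.08958      4.392
  Δ         -0.08691     0.2607
  eq        0.002669      4.653
  solve Keq expr → x = 0.08691; check Q = 3.7740e+04
Then remove 1.487 M of J.
Step 2:
                   B          J
  init      0.002669      3.166
  Δ        -0.001824   0.005471
  eq      8.4503e-04      3.171
  solve Keq expr → x = 0.001824; check Q = 3.7740e+04
Then add 0.01993 M of B.
Step 3:
                   B          J
  init       0.02078      3.171
  Δ         -0.01988    0.05964
  eq      8.9361e-04      3.231
  solve Keq expr → x = 0.01988; check Q = 3.7740e+04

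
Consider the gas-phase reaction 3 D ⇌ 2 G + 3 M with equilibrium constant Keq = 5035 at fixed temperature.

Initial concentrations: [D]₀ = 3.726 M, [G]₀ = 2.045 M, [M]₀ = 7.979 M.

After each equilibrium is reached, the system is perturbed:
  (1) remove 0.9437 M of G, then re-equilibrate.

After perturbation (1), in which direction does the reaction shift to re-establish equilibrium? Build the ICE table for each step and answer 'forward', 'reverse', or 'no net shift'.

Q₀ = 41.07 vs Keq = 5035 ⇒ Q<K, forward
Step 1:
                    D           G           M
  init          3.726       2.045       7.979
  Δ            -2.318       1.545       2.318
  eq            1.408        3.59        10.3
  solve Keq expr → x = 0.7725; check Q = 5035
Then remove 0.9437 M of G.
Step 2:
                    D           G           M
  init          1.408       2.646        10.3
  Δ           -0.1983      0.1322      0.1983
  eq             1.21       2.779       10.49
  solve Keq expr → x = 0.0661; check Q = 5035

Direction: forward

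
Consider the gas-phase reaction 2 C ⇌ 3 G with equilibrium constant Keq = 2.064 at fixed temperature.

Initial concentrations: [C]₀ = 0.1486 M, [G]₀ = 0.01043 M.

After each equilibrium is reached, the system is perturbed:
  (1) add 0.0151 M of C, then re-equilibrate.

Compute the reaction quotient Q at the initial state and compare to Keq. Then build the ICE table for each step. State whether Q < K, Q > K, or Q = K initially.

Q₀ = 5.1383e-05 vs Keq = 2.064 ⇒ Q<K, forward
Step 1:
                  C         G
  Initial    0.1486   0.01043
  Change    -0.1024    0.1536
  Equil     0.04623     0.164
  solve Keq expr → x = 0.05119; check Q = 2.064
Then add 0.0151 M of C.
Step 2:
                  C         G
  Initial   0.06133     0.164
  Change  -0.009166   0.01375
  Equil     0.05216    0.1777
  solve Keq expr → x = 0.004583; check Q = 2.064

Q₀ = 5.1383e-05; Q < K (proceeds forward)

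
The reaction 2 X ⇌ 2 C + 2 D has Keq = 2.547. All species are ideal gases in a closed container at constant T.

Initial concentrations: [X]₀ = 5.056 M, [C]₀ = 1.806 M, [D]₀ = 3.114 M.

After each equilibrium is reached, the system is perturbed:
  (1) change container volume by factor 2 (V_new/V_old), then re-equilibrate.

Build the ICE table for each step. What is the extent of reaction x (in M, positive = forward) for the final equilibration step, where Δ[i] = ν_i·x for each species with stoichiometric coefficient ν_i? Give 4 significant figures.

Q₀ = 1.237 vs Keq = 2.547 ⇒ Q<K, forward
Step 1:
                    X           C           D
  I             5.056       1.806       3.114
  C           -0.3558      0.3558      0.3558
  E               4.7       2.162        3.47
  solve Keq expr → x = 0.1779; check Q = 2.547
Then change container volume by factor 2 (V_new/V_old).
Step 2:
                    X           C           D
  I              2.35       1.081       1.735
  C           -0.3905      0.3905      0.3905
  E              1.96       1.471       2.125
  solve Keq expr → x = 0.1953; check Q = 2.547

x = 0.1953 M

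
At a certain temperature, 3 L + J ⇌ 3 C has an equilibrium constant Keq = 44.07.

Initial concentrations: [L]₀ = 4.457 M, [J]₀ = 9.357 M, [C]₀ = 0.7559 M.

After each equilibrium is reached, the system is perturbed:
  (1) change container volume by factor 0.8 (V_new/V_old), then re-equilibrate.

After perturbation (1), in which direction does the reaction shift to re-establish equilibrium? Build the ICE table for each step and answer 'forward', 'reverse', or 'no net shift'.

Direction: forward

Q₀ = 5.2135e-04 vs Keq = 44.07 ⇒ Q<K, forward
Step 1:
                   L          J          C
  init         4.457      9.357     0.7559
  Δ           -3.813     -1.271      3.813
  eq          0.6444      8.086      4.569
  solve Keq expr → x = 1.271; check Q = 44.07
Then change container volume by factor 0.8 (V_new/V_old).
Step 2:
                   L          J          C
  init        0.8055      10.11      5.711
  Δ         -0.05068   -0.01689    0.05068
  eq          0.7548      10.09      5.761
  solve Keq expr → x = 0.01689; check Q = 44.07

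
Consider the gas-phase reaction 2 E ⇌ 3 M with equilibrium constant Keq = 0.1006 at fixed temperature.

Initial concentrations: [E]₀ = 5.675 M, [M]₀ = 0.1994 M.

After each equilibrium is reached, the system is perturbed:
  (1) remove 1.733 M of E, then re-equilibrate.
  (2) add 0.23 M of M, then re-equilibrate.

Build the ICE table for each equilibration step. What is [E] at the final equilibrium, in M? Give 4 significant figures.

[E]_eq = 3.512 M

Q₀ = 2.4617e-04 vs Keq = 0.1006 ⇒ Q<K, forward
Step 1:
                    E           M
  Initial       5.675      0.1994
  Change       -0.763       1.145
  Equil         4.912       1.344
  solve Keq expr → x = 0.3815; check Q = 0.1006
Then remove 1.733 M of E.
Step 2:
                    E           M
  Initial       3.179       1.344
  Change        0.198     -0.2971
  Equil         3.377       1.047
  solve Keq expr → x = -0.09902; check Q = 0.1006
Then add 0.23 M of M.
Step 3:
                    E           M
  Initial       3.377       1.277
  Change       0.1349     -0.2023
  Equil         3.512       1.075
  solve Keq expr → x = -0.06744; check Q = 0.1006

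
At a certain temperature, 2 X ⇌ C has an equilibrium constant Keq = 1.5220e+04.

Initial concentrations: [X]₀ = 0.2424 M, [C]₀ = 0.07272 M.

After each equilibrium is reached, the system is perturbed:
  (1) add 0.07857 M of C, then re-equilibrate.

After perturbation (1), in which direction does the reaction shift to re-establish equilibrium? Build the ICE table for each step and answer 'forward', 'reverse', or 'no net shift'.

Q₀ = 1.238 vs Keq = 1.5220e+04 ⇒ Q<K, forward
Step 1:
                   X          C
  Initial     0.2424    0.07272
  Change     -0.2388     0.1194
  Equil     0.003553     0.1921
  solve Keq expr → x = 0.1194; check Q = 1.5220e+04
Then add 0.07857 M of C.
Step 2:
                   X          C
  Initial   0.003553     0.2707
  Change  6.6177e-04 -3.3088e-04
  Equil     0.004215     0.2704
  solve Keq expr → x = -3.3088e-04; check Q = 1.5220e+04

Direction: reverse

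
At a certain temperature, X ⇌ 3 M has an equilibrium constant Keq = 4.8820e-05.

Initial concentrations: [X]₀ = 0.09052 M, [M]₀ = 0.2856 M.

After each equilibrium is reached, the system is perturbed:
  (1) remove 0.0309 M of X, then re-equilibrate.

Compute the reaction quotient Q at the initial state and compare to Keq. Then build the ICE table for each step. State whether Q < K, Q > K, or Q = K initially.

Q₀ = 0.2574 vs Keq = 4.8820e-05 ⇒ Q>K, reverse
Step 1:
                    X           M
  I           0.09052      0.2856
  C           0.08834      -0.265
  E            0.1789     0.02059
  solve Keq expr → x = -0.08834; check Q = 4.8820e-05
Then remove 0.0309 M of X.
Step 2:
                    X           M
  I             0.148     0.02059
  C        4.1451e-04   -0.001244
  E            0.1484     0.01935
  solve Keq expr → x = -4.1451e-04; check Q = 4.8820e-05

Q₀ = 0.2574; Q > K (proceeds reverse)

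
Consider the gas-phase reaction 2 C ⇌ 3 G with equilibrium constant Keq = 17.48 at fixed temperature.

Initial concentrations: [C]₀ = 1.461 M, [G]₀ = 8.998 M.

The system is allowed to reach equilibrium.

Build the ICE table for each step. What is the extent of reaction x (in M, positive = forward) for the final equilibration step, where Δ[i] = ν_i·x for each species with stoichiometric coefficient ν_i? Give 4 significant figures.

Q₀ = 341.3 vs Keq = 17.48 ⇒ Q>K, reverse
Step 1:
                  C         G
  Initial     1.461     8.998
  Change      2.023    -3.034
  Equil       3.484     5.964
  solve Keq expr → x = -1.011; check Q = 17.48

x = -1.011 M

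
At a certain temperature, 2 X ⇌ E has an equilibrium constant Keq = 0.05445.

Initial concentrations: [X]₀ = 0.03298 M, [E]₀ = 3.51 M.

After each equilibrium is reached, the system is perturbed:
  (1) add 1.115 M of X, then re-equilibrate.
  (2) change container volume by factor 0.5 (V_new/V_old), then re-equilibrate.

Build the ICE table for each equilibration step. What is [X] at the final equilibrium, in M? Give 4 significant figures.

[X]_eq = 8.489 M

Q₀ = 3227 vs Keq = 0.05445 ⇒ Q>K, reverse
Step 1:
                   X          E
  Initial    0.03298       3.51
  Change       4.641      -2.32
  Equil        4.674       1.19
  solve Keq expr → x = -2.32; check Q = 0.05445
Then add 1.115 M of X.
Step 2:
                   X          E
  Initial      5.789       1.19
  Change      -0.578      0.289
  Equil        5.211      1.479
  solve Keq expr → x = 0.289; check Q = 0.05445
Then change container volume by factor 0.5 (V_new/V_old).
Step 3:
                   X          E
  Initial      10.42      2.957
  Change      -1.933     0.9666
  Equil        8.489      3.924
  solve Keq expr → x = 0.9666; check Q = 0.05445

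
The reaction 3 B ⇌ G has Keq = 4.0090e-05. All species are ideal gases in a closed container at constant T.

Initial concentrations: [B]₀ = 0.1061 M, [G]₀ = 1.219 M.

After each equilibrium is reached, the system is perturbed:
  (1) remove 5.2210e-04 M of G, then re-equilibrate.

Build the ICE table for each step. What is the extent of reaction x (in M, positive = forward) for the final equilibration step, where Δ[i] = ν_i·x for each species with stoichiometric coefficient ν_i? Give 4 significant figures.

x = 5.1946e-04 M

Q₀ = 1021 vs Keq = 4.0090e-05 ⇒ Q>K, reverse
Step 1:
                    B           G
  Initial      0.1061       1.219
  Change        3.651      -1.217
  Equil         3.757    0.002126
  solve Keq expr → x = -1.217; check Q = 4.0090e-05
Then remove 5.2210e-04 M of G.
Step 2:
                    B           G
  Initial       3.757    0.001603
  Change    -0.001558  5.1946e-04
  Equil         3.755    0.002123
  solve Keq expr → x = 5.1946e-04; check Q = 4.0090e-05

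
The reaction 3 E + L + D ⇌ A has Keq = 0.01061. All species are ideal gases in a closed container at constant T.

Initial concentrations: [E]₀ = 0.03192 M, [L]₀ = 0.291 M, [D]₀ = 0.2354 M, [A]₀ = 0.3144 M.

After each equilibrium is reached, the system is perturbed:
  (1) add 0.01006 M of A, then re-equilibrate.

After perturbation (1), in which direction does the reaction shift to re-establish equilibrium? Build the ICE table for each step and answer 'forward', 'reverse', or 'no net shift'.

Direction: reverse

Q₀ = 1.4112e+05 vs Keq = 0.01061 ⇒ Q>K, reverse
Step 1:
                   E          L          D          A
  I          0.03192      0.291     0.2354     0.3144
  C           0.9338     0.3113     0.3113    -0.3113
  E           0.9657     0.6023     0.5467   0.003146
  solve Keq expr → x = -0.3113; check Q = 0.01061
Then add 0.01006 M of A.
Step 2:
                   E          L          D          A
  I           0.9657     0.6023     0.5467    0.01321
  C          0.02896   0.009652   0.009652  -0.009652
  E           0.9946     0.6119     0.5563   0.003554
  solve Keq expr → x = -0.009652; check Q = 0.01061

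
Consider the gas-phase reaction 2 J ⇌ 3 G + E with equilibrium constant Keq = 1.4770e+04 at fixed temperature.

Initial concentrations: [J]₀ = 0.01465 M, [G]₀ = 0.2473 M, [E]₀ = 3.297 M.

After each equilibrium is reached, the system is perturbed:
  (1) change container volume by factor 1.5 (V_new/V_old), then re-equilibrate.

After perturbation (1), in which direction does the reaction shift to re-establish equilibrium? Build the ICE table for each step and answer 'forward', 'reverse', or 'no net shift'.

Direction: forward

Q₀ = 232.3 vs Keq = 1.4770e+04 ⇒ Q<K, forward
Step 1:
                  J         G         E
  Initial   0.01465    0.2473     3.297
  Change    -0.0126   0.01889  0.006298
  Equil    0.002054    0.2662     3.303
  solve Keq expr → x = 0.006298; check Q = 1.4770e+04
Then change container volume by factor 1.5 (V_new/V_old).
Step 2:
                  J         G         E
  Initial  0.001369    0.1775     2.202
  Change  -4.5115e-04 6.7673e-04 2.2558e-04
  Equil   9.1812e-04    0.1781     2.202
  solve Keq expr → x = 2.2558e-04; check Q = 1.4770e+04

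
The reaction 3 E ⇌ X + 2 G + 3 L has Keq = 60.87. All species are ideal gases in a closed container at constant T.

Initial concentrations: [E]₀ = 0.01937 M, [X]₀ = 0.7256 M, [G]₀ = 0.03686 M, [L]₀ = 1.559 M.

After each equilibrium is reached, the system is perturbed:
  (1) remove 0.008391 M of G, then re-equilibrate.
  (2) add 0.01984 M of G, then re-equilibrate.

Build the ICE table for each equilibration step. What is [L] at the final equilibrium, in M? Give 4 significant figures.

[L]_eq = 1.54 M

Q₀ = 514 vs Keq = 60.87 ⇒ Q>K, reverse
Step 1:
                    E           X           G           L
  I           0.01937      0.7256     0.03686       1.559
  C           0.01318   -0.004394   -0.008787    -0.01318
  E           0.03255      0.7212     0.02807       1.546
  solve Keq expr → x = -0.004394; check Q = 60.87
Then remove 0.008391 M of G.
Step 2:
                    E           X           G           L
  I           0.03255      0.7212     0.01968       1.546
  C         -0.004317    0.001439    0.002878    0.004317
  E           0.02823      0.7226     0.02256        1.55
  solve Keq expr → x = 0.001439; check Q = 60.87
Then add 0.01984 M of G.
Step 3:
                    E           X           G           L
  I           0.02823      0.7226      0.0424        1.55
  C          0.009883   -0.003294   -0.006589   -0.009883
  E           0.03812      0.7194     0.03581        1.54
  solve Keq expr → x = -0.003294; check Q = 60.87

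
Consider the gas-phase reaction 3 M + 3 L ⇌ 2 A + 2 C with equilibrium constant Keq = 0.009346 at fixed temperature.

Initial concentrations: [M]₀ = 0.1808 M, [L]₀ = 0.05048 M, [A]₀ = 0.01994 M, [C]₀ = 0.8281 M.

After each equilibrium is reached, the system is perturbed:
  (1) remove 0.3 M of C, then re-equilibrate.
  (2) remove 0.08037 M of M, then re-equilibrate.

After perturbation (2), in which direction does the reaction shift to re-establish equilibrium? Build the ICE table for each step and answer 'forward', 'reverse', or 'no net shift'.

Q₀ = 358.6 vs Keq = 0.009346 ⇒ Q>K, reverse
Step 1:
                    M           L           A           C
  init         0.1808     0.05048     0.01994      0.8281
  Δ           0.02952     0.02952    -0.01968    -0.01968
  eq           0.2103        0.08  2.6098e-04      0.8084
  solve Keq expr → x = -0.00984; check Q = 0.009346
Then remove 0.3 M of C.
Step 2:
                    M           L           A           C
  init         0.2103        0.08  2.6098e-04      0.5084
  Δ       -2.2716e-04 -2.2716e-04  1.5144e-04  1.5144e-04
  eq           0.2101     0.07977  4.1242e-04      0.5086
  solve Keq expr → x = 7.5719e-05; check Q = 0.009346
Then remove 0.08037 M of M.
Step 3:
                    M           L           A           C
  init         0.1297     0.07977  4.1242e-04      0.5086
  Δ        3.1547e-04  3.1547e-04 -2.1032e-04 -2.1032e-04
  eq             0.13     0.08009  2.0211e-04      0.5084
  solve Keq expr → x = -1.0516e-04; check Q = 0.009346

Direction: reverse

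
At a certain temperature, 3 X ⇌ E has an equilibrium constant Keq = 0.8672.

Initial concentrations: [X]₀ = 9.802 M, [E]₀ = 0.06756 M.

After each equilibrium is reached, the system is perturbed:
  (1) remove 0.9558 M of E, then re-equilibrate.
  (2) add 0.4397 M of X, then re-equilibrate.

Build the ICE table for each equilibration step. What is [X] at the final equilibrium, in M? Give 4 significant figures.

[X]_eq = 1.338 M

Q₀ = 7.1737e-05 vs Keq = 0.8672 ⇒ Q<K, forward
Step 1:
                   X          E
  init         9.802    0.06756
  Δ           -8.317      2.772
  eq           1.485       2.84
  solve Keq expr → x = 2.772; check Q = 0.8672
Then remove 0.9558 M of E.
Step 2:
                   X          E
  init         1.485      1.884
  Δ          -0.1765    0.05883
  eq           1.309      1.943
  solve Keq expr → x = 0.05883; check Q = 0.8672
Then add 0.4397 M of X.
Step 3:
                   X          E
  init         1.748      1.943
  Δ          -0.4097     0.1366
  eq           1.338      2.079
  solve Keq expr → x = 0.1366; check Q = 0.8672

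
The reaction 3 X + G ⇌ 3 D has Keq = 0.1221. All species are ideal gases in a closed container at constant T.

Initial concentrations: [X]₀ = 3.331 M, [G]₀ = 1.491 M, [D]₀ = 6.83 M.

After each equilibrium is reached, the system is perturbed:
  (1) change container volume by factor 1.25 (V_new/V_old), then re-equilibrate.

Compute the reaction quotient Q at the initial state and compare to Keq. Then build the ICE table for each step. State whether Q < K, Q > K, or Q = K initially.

Q₀ = 5.782; Q > K (proceeds reverse)

Q₀ = 5.782 vs Keq = 0.1221 ⇒ Q>K, reverse
Step 1:
                    X           G           D
  I             3.331       1.491        6.83
  C              2.77      0.9233       -2.77
  E             6.101       2.414        4.06
  solve Keq expr → x = -0.9233; check Q = 0.1221
Then change container volume by factor 1.25 (V_new/V_old).
Step 2:
                    X           G           D
  I             4.881       1.931       3.248
  C            0.1297     0.04325     -0.1297
  E              5.01       1.975       3.118
  solve Keq expr → x = -0.04325; check Q = 0.1221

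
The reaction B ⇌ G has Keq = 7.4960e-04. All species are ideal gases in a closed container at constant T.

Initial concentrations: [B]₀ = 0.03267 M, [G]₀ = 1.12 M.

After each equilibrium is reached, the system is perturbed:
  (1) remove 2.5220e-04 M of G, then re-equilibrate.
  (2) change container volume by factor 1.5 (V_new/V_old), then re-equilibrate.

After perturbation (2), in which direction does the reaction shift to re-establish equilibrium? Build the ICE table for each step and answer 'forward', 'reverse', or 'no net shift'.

Direction: no net shift

Q₀ = 34.28 vs Keq = 7.4960e-04 ⇒ Q>K, reverse
Step 1:
                   B          G
  Initial    0.03267       1.12
  Change       1.119     -1.119
  Equil        1.152 8.6339e-04
  solve Keq expr → x = -1.119; check Q = 7.4960e-04
Then remove 2.5220e-04 M of G.
Step 2:
                   B          G
  Initial      1.152 6.1119e-04
  Change  -2.5201e-04 2.5201e-04
  Equil        1.152 8.6321e-04
  solve Keq expr → x = 2.5201e-04; check Q = 7.4960e-04
Then change container volume by factor 1.5 (V_new/V_old).
Step 3:
                   B          G
  Initial     0.7677 5.7547e-04
  Change           0          0
  Equil       0.7677 5.7547e-04
  solve Keq expr → x = 0; check Q = 7.4960e-04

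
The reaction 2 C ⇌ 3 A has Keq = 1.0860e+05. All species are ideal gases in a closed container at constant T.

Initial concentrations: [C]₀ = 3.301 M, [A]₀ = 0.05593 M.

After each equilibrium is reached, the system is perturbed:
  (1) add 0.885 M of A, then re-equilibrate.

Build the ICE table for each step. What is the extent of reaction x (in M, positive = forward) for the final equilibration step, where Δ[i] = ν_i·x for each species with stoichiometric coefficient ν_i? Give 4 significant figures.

Q₀ = 1.6056e-05 vs Keq = 1.0860e+05 ⇒ Q<K, forward
Step 1:
                   C          A
  init         3.301    0.05593
  Δ           -3.268      4.901
  eq         0.03349      4.957
  solve Keq expr → x = 1.634; check Q = 1.0860e+05
Then add 0.885 M of A.
Step 2:
                   C          A
  init       0.03349      5.842
  Δ         0.009206   -0.01381
  eq          0.0427      5.828
  solve Keq expr → x = -0.004603; check Q = 1.0860e+05

x = -0.004603 M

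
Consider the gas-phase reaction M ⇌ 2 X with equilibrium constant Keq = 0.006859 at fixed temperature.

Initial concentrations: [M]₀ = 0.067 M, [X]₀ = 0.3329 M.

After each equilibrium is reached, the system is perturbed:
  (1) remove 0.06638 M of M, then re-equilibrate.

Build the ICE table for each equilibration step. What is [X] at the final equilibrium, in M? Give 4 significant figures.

Q₀ = 1.654 vs Keq = 0.006859 ⇒ Q>K, reverse
Step 1:
                   M          X
  I            0.067     0.3329
  C           0.1473    -0.2946
  E           0.2143    0.03834
  solve Keq expr → x = -0.1473; check Q = 0.006859
Then remove 0.06638 M of M.
Step 2:
                   M          X
  I           0.1479    0.03834
  C         0.003079  -0.006157
  E            0.151    0.03218
  solve Keq expr → x = -0.003079; check Q = 0.006859

[X]_eq = 0.03218 M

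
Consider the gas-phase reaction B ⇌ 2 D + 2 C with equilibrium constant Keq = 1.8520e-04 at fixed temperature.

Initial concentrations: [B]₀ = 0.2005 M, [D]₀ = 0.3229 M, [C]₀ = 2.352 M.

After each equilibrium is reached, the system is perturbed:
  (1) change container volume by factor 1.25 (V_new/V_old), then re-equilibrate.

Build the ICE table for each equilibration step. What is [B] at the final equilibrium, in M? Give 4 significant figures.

[B]_eq = 0.2873 M

Q₀ = 2.877 vs Keq = 1.8520e-04 ⇒ Q>K, reverse
Step 1:
                    B           D           C
  Initial      0.2005      0.3229       2.352
  Change       0.1594     -0.3189     -0.3189
  Equil        0.3599    0.004016       2.033
  solve Keq expr → x = -0.1594; check Q = 1.8520e-04
Then change container volume by factor 1.25 (V_new/V_old).
Step 2:
                    B           D           C
  Initial       0.288    0.003213       1.626
  Change  -6.3436e-04    0.001269    0.001269
  Equil        0.2873    0.004481       1.628
  solve Keq expr → x = 6.3436e-04; check Q = 1.8520e-04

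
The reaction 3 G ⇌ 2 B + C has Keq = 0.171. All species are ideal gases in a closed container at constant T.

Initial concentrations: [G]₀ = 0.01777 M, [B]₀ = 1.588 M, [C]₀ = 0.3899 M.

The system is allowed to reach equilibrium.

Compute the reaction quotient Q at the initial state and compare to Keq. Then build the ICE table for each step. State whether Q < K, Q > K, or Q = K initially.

Q₀ = 1.7522e+05 vs Keq = 0.171 ⇒ Q>K, reverse
Step 1:
                  G         B         C
  init      0.01777     1.588    0.3899
  Δ          0.8493   -0.5662   -0.2831
  eq         0.8671     1.022    0.1068
  solve Keq expr → x = -0.2831; check Q = 0.171

Q₀ = 1.7522e+05; Q > K (proceeds reverse)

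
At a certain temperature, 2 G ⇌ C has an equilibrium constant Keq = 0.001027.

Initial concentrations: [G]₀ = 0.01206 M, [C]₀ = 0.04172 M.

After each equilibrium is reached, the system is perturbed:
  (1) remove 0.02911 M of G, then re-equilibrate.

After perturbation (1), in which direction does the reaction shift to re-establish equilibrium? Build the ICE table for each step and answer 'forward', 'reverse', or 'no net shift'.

Q₀ = 286.8 vs Keq = 0.001027 ⇒ Q>K, reverse
Step 1:
                  G         C
  init      0.01206   0.04172
  Δ         0.08342  -0.04171
  eq        0.09548 9.3628e-06
  solve Keq expr → x = -0.04171; check Q = 0.001027
Then remove 0.02911 M of G.
Step 2:
                  G         C
  init      0.06637 9.3628e-06
  Δ       9.6748e-06 -4.8374e-06
  eq        0.06638 4.5254e-06
  solve Keq expr → x = -4.8374e-06; check Q = 0.001027

Direction: reverse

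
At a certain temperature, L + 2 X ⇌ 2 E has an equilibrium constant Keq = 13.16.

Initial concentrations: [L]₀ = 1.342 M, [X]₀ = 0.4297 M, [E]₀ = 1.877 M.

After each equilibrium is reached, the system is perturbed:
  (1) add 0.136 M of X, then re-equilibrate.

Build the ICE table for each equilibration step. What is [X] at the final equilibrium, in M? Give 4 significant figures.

Q₀ = 14.22 vs Keq = 13.16 ⇒ Q>K, reverse
Step 1:
                    L           X           E
  I             1.342      0.4297       1.877
  C          0.006416     0.01283    -0.01283
  E             1.348      0.4425       1.864
  solve Keq expr → x = -0.006416; check Q = 13.16
Then add 0.136 M of X.
Step 2:
                    L           X           E
  I             1.348      0.5785       1.864
  C          -0.05126     -0.1025      0.1025
  E             1.297       0.476       1.967
  solve Keq expr → x = 0.05126; check Q = 13.16

[X]_eq = 0.476 M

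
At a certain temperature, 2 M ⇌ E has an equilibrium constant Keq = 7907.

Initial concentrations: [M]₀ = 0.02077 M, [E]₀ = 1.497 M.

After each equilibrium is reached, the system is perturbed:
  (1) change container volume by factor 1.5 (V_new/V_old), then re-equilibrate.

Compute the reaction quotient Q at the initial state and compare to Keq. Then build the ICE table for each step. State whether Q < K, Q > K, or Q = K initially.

Q₀ = 3470; Q < K (proceeds forward)

Q₀ = 3470 vs Keq = 7907 ⇒ Q<K, forward
Step 1:
                  M         E
  init      0.02077     1.497
  Δ       -0.006994  0.003497
  eq        0.01378       1.5
  solve Keq expr → x = 0.003497; check Q = 7907
Then change container volume by factor 1.5 (V_new/V_old).
Step 2:
                  M         E
  init     0.009184         1
  Δ        0.002058 -0.001029
  eq        0.01124    0.9993
  solve Keq expr → x = -0.001029; check Q = 7907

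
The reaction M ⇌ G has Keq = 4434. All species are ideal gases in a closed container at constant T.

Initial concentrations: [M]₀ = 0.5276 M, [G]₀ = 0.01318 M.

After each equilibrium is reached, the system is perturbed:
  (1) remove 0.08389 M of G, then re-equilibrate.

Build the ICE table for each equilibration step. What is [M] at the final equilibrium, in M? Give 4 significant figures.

Q₀ = 0.02498 vs Keq = 4434 ⇒ Q<K, forward
Step 1:
                    M           G
  Initial      0.5276     0.01318
  Change      -0.5275      0.5275
  Equil    1.2193e-04      0.5407
  solve Keq expr → x = 0.5275; check Q = 4434
Then remove 0.08389 M of G.
Step 2:
                    M           G
  Initial  1.2193e-04      0.4568
  Change  -1.8915e-05  1.8915e-05
  Equil    1.0302e-04      0.4568
  solve Keq expr → x = 1.8915e-05; check Q = 4434

[M]_eq = 1.0302e-04 M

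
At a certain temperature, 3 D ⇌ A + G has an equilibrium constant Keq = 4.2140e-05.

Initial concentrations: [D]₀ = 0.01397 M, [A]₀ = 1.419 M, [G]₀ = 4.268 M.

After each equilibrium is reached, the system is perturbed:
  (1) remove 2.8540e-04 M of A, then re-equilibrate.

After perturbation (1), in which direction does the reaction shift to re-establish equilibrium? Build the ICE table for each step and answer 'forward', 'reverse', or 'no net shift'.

Q₀ = 2.2214e+06 vs Keq = 4.2140e-05 ⇒ Q>K, reverse
Step 1:
                    D           A           G
  I           0.01397       1.419       4.268
  C             4.254      -1.418      -1.418
  E             4.268    0.001149        2.85
  solve Keq expr → x = -1.418; check Q = 4.2140e-05
Then remove 2.8540e-04 M of A.
Step 2:
                    D           A           G
  I             4.268  8.6369e-04        2.85
  C       -8.5379e-04  2.8460e-04  2.8460e-04
  E             4.267    0.001148        2.85
  solve Keq expr → x = 2.8460e-04; check Q = 4.2140e-05

Direction: forward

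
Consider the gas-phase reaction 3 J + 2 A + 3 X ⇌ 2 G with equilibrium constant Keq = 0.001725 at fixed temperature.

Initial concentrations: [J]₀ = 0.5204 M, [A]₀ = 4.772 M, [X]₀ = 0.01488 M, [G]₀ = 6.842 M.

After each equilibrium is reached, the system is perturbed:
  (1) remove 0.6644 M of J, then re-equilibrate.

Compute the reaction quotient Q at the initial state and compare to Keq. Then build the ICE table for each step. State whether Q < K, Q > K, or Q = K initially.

Q₀ = 4.4274e+06 vs Keq = 0.001725 ⇒ Q>K, reverse
Step 1:
                  J         A         X         G
  I          0.5204     4.772   0.01488     6.842
  C           2.441     1.627     2.441    -1.627
  E           2.962     6.399     2.456     5.215
  solve Keq expr → x = -0.8137; check Q = 0.001725
Then remove 0.6644 M of J.
Step 2:
                  J         A         X         G
  I           2.297     6.399     2.456     5.215
  C          0.2664    0.1776    0.2664   -0.1776
  E           2.564     6.577     2.723     5.037
  solve Keq expr → x = -0.0888; check Q = 0.001725

Q₀ = 4.4274e+06; Q > K (proceeds reverse)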